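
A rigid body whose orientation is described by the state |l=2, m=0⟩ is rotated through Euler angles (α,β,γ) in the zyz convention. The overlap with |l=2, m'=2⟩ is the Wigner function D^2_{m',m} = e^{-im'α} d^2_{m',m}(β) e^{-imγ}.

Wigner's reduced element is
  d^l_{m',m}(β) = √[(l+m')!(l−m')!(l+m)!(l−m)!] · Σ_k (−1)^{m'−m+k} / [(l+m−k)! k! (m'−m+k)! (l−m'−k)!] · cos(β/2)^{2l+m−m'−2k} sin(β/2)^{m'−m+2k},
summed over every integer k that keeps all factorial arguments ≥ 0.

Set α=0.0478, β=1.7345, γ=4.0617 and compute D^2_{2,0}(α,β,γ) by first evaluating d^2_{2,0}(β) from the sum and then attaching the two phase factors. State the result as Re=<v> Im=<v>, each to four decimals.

Split into d^2_{2,0}(β=1.7345) × two z-phases.
With c≡cos(β/2)=0.646926 and s≡sin(β/2)=0.762553, N=[24·1·2·2]^{1/2}=9.797959
k: max(0,(0)−(2))=0 … min(2+(0),2−(2))=0
  k=0: (−1)^2·9.7980/(4)·0.6469^2·0.7626^2 = +0.596108
d^2_{2,0}(1.7345) = +0.596108
Attach z-rotation phases: D = e^{-i(2)(0.0478)}·(+0.596108)·e^{-i(0)(4.0617)} = +0.593386-0.056901i

Re=0.5934 Im=-0.0569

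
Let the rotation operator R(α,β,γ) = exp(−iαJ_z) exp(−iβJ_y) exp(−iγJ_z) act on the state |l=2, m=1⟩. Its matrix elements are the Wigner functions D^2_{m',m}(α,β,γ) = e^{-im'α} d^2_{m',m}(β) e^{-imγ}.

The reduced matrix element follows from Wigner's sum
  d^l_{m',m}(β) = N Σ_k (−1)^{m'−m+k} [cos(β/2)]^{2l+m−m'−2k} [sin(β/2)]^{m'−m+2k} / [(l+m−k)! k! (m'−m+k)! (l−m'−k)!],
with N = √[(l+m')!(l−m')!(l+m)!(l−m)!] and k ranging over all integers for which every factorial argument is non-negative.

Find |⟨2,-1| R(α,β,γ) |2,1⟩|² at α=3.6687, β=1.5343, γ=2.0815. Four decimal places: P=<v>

P=0.2672

D^2_{-1,1}(3.6687,1.5343,2.0815) = e^{-i·-1·3.6687}·d^2_{-1,1}(1.5343)·e^{-i·1·2.0815}. Compute d first:
With c≡cos(β/2)=0.719892 and s≡sin(β/2)=0.694086, N=[1·6·6·1]^{1/2}=6.000000
k: max(0,(1)−(-1))=2 … min(2+(1),2−(-1))=3
  k=2: (−1)^0·6.0000/(2)·0.7199^2·0.6941^2 = +0.749001
  k=3: (−1)^1·6.0000/(6)·0.7199^0·0.6941^4 = -0.232089
d^2_{-1,1}(1.5343) = +0.749001 -0.232089 = +0.516913
|D^2_{-1,1}|² = |d^2_{-1,1}(β)|² = (+0.516913)² = 0.267199 (the z-rotation phases have unit modulus)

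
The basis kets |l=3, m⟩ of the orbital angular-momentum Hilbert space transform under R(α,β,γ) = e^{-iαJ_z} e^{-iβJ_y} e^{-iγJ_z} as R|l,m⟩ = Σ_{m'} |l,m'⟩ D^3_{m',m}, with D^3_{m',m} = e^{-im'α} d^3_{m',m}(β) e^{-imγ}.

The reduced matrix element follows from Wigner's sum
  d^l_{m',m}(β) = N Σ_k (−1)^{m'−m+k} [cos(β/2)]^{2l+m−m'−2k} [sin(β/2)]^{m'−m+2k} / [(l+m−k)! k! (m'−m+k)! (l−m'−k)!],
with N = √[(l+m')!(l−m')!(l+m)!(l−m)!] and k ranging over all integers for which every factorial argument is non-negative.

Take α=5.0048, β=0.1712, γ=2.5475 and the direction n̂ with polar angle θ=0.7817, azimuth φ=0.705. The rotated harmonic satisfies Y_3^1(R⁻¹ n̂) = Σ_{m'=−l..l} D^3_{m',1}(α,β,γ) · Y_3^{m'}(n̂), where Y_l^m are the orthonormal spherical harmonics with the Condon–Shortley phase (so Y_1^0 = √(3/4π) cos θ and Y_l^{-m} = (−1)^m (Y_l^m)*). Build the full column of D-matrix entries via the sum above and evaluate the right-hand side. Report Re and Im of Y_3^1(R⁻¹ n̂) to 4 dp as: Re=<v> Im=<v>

Need the full column D^3_{m',1} for m'=−3..3 at α=5.0048, β=0.1712, γ=2.5475.
cos(β/2)=0.996339, sin(β/2)=0.085496
d^3_{-3,1}: single k=4 term ⇒ +0.000205;  D = +0.000204-0.000020i
d^3_{-2,1}: k∈[3..4] ⇒ +0.003909 -0.000014 = +0.003895;  D = +0.001488+0.003599i
d^3_{-1,1}: k∈[2..4] ⇒ +0.043218 -0.000424 +0.000000 = +0.042794;  D = -0.033160+0.027051i
d^3_{0,1}: k∈[1..3] ⇒ +0.290783 -0.006423 +0.000016 = +0.284375;  D = -0.235649-0.159181i
d^3_{1,1}: k∈[0..2] ⇒ +0.978231 -0.057624 +0.000318 = +0.920926;  D = +0.273631-0.879335i
d^3_{2,1}: k∈[0..1] ⇒ -0.265447 +0.003909 = -0.261538;  D = -0.261527-0.002425i
d^3_{3,1}: single k=0 term ⇒ +0.027897;  D = +0.007794+0.026786i
Y_3^{m'}(θ=0.7817,φ=0.705) and Σ D·Y over m':
  (+0.0002-0.0000i)·(-0.0755-0.1248i)  (+0.0015+0.0036i)·(+0.0576-0.3553i)  (-0.0332+0.0271i)·(+0.2633-0.2240i)  (-0.2356-0.1592i)·(-0.1275+0.0000i)  (+0.2736-0.8793i)·(-0.2633-0.2240i)  (-0.2615-0.0024i)·(+0.0576+0.3553i)  (+0.0078+0.0268i)·(+0.0755-0.1248i)
Y_3^1(R⁻¹ n̂) = -0.250608+0.112719i

Re=-0.2506 Im=0.1127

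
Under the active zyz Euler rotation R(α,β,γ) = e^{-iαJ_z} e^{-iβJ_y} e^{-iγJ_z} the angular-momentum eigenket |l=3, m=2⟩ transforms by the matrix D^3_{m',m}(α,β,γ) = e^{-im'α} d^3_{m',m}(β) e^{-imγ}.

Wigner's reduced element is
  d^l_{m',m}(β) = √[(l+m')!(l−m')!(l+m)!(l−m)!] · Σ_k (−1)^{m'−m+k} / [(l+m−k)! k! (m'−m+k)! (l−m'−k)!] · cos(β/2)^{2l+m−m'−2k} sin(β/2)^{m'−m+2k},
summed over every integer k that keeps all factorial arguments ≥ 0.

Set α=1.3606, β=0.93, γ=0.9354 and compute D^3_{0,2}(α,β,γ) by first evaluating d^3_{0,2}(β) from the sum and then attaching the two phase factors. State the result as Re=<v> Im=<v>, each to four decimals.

Re=-0.1555 Im=-0.5025

D^3_{0,2}(1.3606,0.93,0.9354) = e^{-i·0·1.3606}·d^3_{0,2}(0.93)·e^{-i·2·0.9354}. Compute d first:
c=cos(0.93/2)=0.893822, s=sin(0.93/2)=0.448423; N=√[6·6·120·1]=65.726707
k∈{2,3} keeps every argument non-negative
  k=2: (−1)^0·65.7267/(12)·0.8938^4·0.4484^2 = +0.702974
  k=3: (−1)^1·65.7267/(12)·0.8938^2·0.4484^4 = -0.176935
d^3_{0,2}(0.93) = +0.702974 -0.176935 = +0.526039
D = (+1.000000+0.000000i)·(+0.526039)·(-0.295524-0.955335i) = -0.155457-0.502544i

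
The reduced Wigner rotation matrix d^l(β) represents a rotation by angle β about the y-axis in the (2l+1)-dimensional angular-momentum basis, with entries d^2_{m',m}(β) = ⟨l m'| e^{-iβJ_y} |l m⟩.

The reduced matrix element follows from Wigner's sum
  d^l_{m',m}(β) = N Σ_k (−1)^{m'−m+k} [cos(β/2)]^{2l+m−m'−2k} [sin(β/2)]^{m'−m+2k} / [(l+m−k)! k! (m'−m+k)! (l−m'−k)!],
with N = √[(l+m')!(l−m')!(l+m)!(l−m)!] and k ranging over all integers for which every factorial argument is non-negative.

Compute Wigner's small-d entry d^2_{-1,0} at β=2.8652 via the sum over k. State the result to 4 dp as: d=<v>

d=-0.3215

d^2_{-1,0}(β=2.8652) via Wigner's sum:
With c≡cos(β/2)=0.137757 and s≡sin(β/2)=0.990466, N=[1·6·2·2]^{1/2}=4.898979
k: max(0,(0)−(-1))=1 … min(2+(0),2−(-1))=2
  k=1: (−1)^0·4.8990/(2)·0.1378^3·0.9905^1 = +0.006342
  k=2: (−1)^1·4.8990/(2)·0.1378^1·0.9905^3 = -0.327875
d^2_{-1,0}(2.8652) = +0.006342 -0.327875 = -0.321532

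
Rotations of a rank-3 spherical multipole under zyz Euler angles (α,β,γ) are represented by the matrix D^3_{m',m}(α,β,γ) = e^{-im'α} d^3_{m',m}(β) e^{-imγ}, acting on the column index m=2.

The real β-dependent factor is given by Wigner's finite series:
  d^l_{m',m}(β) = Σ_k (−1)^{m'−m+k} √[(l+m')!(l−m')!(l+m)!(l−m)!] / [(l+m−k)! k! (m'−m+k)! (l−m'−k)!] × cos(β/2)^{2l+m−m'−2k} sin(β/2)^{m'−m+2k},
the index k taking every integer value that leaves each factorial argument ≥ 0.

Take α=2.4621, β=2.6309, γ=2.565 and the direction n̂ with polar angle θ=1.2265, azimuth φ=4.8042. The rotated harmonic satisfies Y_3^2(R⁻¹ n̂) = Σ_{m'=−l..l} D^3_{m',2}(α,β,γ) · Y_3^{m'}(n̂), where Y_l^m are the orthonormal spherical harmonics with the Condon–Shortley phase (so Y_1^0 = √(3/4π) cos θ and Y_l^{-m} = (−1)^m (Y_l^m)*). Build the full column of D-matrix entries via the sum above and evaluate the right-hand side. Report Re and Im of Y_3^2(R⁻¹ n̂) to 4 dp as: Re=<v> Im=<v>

Need the full column D^3_{m',2} for m'=−3..3 at α=2.4621, β=2.6309, γ=2.565.
cos(β/2)=0.252581, sin(β/2)=0.967576
d^3_{-3,2}: single k=5 term ⇒ +0.524687;  D = -0.332160+0.406161i
d^3_{-2,2}: k∈[4..5] ⇒ +0.279582 -0.820560 = -0.540977;  D = -0.529562+0.110549i
d^3_{-1,2}: k∈[3..4] ⇒ +0.092318 -0.677369 = -0.585051;  D = +0.520631+0.266886i
d^3_{0,2}: k∈[2..3] ⇒ +0.020870 -0.306267 = -0.285397;  D = -0.115751-0.260870i
d^3_{1,2}: k∈[1..2] ⇒ +0.003145 -0.092318 = -0.089172;  D = -0.023087+0.086132i
d^3_{2,2}: k∈[0..1] ⇒ +0.000260 -0.019052 = -0.018792;  D = +0.015191-0.011063i
d^3_{3,2}: single k=0 term ⇒ -0.002436;  D = -0.002433-0.000122i
Y_3^{m'}(θ=1.2265,φ=4.8042) and Σ D·Y over m':
  (-0.3322+0.4062i)·(-0.0946-0.3349i)  (-0.5296+0.1105i)·(-0.3005+0.0558i)  (+0.5206+0.2669i)·(-0.0120-0.1304i)  (-0.1158-0.2609i)·(-0.3061+0.0000i)  (-0.0231+0.0861i)·(+0.0120-0.1304i)  (+0.0152-0.0111i)·(-0.3005-0.0558i)  (-0.0024-0.0001i)·(+0.0946-0.3349i)
Y_3^2(R⁻¹ n̂) = +0.389899+0.026122i

Re=0.3899 Im=0.0261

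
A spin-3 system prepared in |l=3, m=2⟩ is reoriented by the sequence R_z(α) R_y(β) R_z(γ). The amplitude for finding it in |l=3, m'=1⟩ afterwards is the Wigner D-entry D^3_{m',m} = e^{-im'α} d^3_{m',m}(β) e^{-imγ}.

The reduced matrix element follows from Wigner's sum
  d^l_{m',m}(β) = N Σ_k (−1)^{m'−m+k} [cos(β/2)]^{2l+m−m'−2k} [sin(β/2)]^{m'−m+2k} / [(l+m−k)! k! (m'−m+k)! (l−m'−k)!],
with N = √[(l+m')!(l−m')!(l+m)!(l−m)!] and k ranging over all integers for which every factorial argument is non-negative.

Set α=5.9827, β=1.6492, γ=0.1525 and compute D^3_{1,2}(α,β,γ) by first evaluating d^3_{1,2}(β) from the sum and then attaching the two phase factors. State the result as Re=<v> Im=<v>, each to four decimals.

Re=-0.4485 Im=0.0020

D^3_{1,2}(5.9827,1.6492,0.1525) = e^{-i·1·5.9827}·d^3_{1,2}(1.6492)·e^{-i·2·0.1525}. Compute d first:
c=cos(1.6492/2)=0.678851, s=sin(1.6492/2)=0.734276; N=√[24·2·120·1]=75.894664
k: max(0,(2)−(1))=1 … min(3+(2),3−(1))=2
  k=1: (−1)^0·75.8947/(24)·0.6789^5·0.7343^1 = +0.334758
  k=2: (−1)^1·75.8947/(12)·0.6789^3·0.7343^3 = -0.783306
d^3_{1,2}(1.6492) = +0.334758 -0.783306 = -0.448548
Attach z-rotation phases: D = e^{-i(1)(5.9827)}·(-0.448548)·e^{-i(2)(0.1525)} = -0.448543+0.002025i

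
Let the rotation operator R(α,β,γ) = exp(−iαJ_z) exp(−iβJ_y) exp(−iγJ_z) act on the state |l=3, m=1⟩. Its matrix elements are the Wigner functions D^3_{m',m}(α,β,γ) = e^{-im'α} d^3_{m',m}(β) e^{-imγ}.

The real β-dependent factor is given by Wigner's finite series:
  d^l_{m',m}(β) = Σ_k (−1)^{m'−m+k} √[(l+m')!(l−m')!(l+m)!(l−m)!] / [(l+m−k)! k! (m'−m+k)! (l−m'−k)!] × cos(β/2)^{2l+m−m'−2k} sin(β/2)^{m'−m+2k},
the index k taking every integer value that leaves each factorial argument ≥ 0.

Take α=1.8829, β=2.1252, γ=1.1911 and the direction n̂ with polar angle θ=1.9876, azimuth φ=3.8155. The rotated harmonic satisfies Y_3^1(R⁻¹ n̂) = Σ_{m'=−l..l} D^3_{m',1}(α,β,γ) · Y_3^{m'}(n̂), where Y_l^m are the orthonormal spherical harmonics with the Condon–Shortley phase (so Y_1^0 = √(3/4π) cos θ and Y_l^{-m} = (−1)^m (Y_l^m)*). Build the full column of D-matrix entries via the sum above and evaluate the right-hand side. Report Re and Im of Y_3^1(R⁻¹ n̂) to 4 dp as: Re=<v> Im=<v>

Need the full column D^3_{m',1} for m'=−3..3 at α=1.8829, β=2.1252, γ=1.1911.
cos(β/2)=0.486602, sin(β/2)=0.873624
d^3_{-3,1}: single k=4 term ⇒ +0.534185;  D = -0.134637-0.516939i
d^3_{-2,1}: k∈[3..4] ⇒ +0.485876 -0.783062 = -0.297186;  D = +0.250698-0.159593i
d^3_{-1,1}: k∈[2..4] ⇒ +0.256742 -1.103407 +0.444576 = -0.402089;  D = -0.309648-0.256502i
d^3_{0,1}: k∈[1..3] ⇒ +0.082563 -0.798376 +0.857801 = +0.141988;  D = +0.052626-0.131875i
d^3_{1,1}: k∈[0..2] ⇒ +0.013275 -0.342322 +0.827555 = +0.498508;  D = -0.497370-0.033670i
d^3_{2,1}: k∈[0..1] ⇒ -0.075369 +0.485876 = +0.410507;  D = +0.099376+0.398297i
d^3_{3,1}: single k=0 term ⇒ +0.165726;  D = +0.140710-0.087556i
Y_3^{m'}(θ=1.9876,φ=3.8155) and Σ D·Y over m':
  (-0.1346-0.5169i)·(+0.1390+0.2871i)  (+0.2507-0.1596i)·(-0.0765+0.3374i)  (-0.3096-0.2565i)·(+0.0417-0.0333i)  (+0.0526-0.1319i)·(+0.3294+0.0000i)  (-0.4974-0.0337i)·(-0.0417-0.0333i)  (+0.0994+0.3983i)·(-0.0765-0.3374i)  (+0.1407-0.0876i)·(-0.1390+0.2871i)
Y_3^1(R⁻¹ n̂) = +0.312205-0.051020i

Re=0.3122 Im=-0.0510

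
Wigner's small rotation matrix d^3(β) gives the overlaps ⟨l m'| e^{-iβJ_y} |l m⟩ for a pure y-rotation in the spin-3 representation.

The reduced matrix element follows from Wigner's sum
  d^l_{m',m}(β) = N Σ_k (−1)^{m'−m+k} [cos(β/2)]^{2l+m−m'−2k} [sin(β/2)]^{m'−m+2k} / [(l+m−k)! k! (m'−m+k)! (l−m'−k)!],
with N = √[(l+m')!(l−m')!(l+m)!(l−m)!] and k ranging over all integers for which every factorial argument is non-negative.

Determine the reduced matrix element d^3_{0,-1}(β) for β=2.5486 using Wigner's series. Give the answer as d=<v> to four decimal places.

d=-0.5901

d^3_{0,-1}(β=2.5486) via Wigner's sum:
With c≡cos(β/2)=0.292171 and s≡sin(β/2)=0.956366, N=[6·6·2·24]^{1/2}=41.569219
k∈{0,1,2} keeps every argument non-negative
  k=0: (−1)^1·41.5692/(12)·0.2922^5·0.9564^1 = -0.007053
  k=1: (−1)^2·41.5692/(4)·0.2922^3·0.9564^3 = +0.226724
  k=2: (−1)^3·41.5692/(12)·0.2922^1·0.9564^5 = -0.809746
d^3_{0,-1}(2.5486) = -0.007053 +0.226724 -0.809746 = -0.590076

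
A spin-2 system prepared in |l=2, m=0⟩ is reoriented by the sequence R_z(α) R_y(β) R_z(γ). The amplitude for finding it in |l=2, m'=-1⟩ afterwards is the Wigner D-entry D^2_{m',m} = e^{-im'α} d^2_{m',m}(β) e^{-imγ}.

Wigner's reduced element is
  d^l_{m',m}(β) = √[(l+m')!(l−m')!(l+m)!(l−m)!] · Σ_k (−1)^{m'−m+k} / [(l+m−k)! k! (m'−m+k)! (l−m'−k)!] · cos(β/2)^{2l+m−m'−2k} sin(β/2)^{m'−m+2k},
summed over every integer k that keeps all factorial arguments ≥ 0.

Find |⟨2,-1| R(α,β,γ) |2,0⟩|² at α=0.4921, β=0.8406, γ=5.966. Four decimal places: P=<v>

Split into d^2_{-1,0}(β=0.8406) × two z-phases.
c=cos(0.8406/2)=0.912967, s=sin(0.8406/2)=0.408034; N=√[1·6·2·2]=4.898979
k: max(0,(0)−(-1))=1 … min(2+(0),2−(-1))=2
  k=1: (−1)^0·4.8990/(2)·0.9130^3·0.4080^1 = +0.760566
  k=2: (−1)^1·4.8990/(2)·0.9130^1·0.4080^3 = -0.151922
d^2_{-1,0}(0.8406) = +0.760566 -0.151922 = +0.608644
|D^2_{-1,0}|² = |d^2_{-1,0}(β)|² = (+0.608644)² = 0.370448 (the z-rotation phases have unit modulus)

P=0.3704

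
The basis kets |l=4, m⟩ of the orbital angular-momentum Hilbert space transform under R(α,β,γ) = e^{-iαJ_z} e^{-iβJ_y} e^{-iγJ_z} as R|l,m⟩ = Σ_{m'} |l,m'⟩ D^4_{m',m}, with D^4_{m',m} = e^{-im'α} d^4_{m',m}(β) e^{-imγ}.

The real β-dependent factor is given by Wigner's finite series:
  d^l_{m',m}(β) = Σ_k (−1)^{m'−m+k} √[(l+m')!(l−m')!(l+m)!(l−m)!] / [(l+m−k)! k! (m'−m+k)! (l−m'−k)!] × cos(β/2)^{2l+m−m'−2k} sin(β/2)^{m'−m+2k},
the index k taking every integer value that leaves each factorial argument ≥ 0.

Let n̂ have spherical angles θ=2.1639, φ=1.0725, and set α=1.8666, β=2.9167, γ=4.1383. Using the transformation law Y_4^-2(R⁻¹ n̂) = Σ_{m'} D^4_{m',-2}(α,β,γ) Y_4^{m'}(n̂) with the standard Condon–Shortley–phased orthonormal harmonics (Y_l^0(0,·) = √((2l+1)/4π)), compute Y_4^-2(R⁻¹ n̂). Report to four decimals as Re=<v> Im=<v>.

Re=0.3947 Im=0.0537

Need the full column D^4_{m',-2} for m'=−4..4 at α=1.8666, β=2.9167, γ=4.1383.
cos(β/2)=0.112210, sin(β/2)=0.993685
d^4_{-4,-2}: single k=2 term ⇒ +0.000010;  D = -0.000010-0.000000i
d^4_{-3,-2}: k∈[1..2] ⇒ +0.000001 -0.000196 = -0.000195;  D = -0.000050-0.000188i
d^4_{-2,-2}: k∈[0..2] ⇒ +0.000000 -0.000024 +0.002318 = +0.002295;  D = +0.001948-0.001212i
d^4_{-1,-2}: k∈[0..2] ⇒ -0.000001 +0.000370 -0.019357 = -0.018988;  D = +0.014295+0.012498i
d^4_{0,-2}: k∈[0..2] ⇒ +0.000019 -0.003910 +0.114993 = +0.111102;  D = -0.045568+0.101327i
d^4_{1,-2}: k∈[0..2] ⇒ -0.000247 +0.029036 -0.455413 = -0.426624;  D = -0.423198-0.053957i
d^4_{2,-2}: k∈[0..2] ⇒ +0.002318 -0.145456 +0.950579 = +0.807442;  D = -0.135800-0.795940i
d^4_{3,-2}: k∈[0..1] ⇒ -0.015364 +0.401637 = +0.386272;  D = -0.345294+0.173142i
d^4_{4,-2}: single k=0 term ⇒ +0.064140;  D = +0.044215+0.046465i
Y_4^{m'}(θ=2.1639,φ=1.0725) and Σ D·Y over m':
  (-0.0000-0.0000i)·(-0.0858+0.1908i)  (-0.0001-0.0002i)·(+0.3977-0.0302i)  (+0.0019-0.0012i)·(-0.1483-0.2292i)  (+0.0143+0.0125i)·(+0.0852-0.1566i)  (-0.0456+0.1013i)·(-0.3127+0.0000i)  (-0.4232-0.0540i)·(-0.0852-0.1566i)  (-0.1358-0.7959i)·(-0.1483+0.2292i)  (-0.3453+0.1731i)·(-0.3977-0.0302i)  (+0.0442+0.0465i)·(-0.0858-0.1908i)
Y_4^-2(R⁻¹ n̂) = +0.394673+0.053725i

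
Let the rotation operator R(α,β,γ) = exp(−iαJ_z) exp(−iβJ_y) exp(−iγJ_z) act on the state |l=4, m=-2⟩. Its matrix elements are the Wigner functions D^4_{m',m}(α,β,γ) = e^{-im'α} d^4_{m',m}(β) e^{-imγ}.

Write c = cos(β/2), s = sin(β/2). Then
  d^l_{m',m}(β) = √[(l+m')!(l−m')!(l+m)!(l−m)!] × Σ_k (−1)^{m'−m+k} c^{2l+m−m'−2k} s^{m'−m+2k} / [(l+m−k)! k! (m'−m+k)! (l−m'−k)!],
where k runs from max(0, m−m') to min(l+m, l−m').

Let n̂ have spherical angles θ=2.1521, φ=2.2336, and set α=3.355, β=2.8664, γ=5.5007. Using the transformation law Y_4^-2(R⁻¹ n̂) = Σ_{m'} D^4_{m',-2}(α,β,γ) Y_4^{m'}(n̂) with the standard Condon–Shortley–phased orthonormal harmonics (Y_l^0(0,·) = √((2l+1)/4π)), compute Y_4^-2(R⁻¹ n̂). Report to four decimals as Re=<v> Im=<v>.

Re=-0.1785 Im=0.3077

Need the full column D^4_{m',-2} for m'=−4..4 at α=3.355, β=2.8664, γ=5.5007.
cos(β/2)=0.137163, sin(β/2)=0.990549
d^4_{-4,-2}: single k=2 term ⇒ +0.000035;  D = +0.000026-0.000023i
d^4_{-3,-2}: k∈[1..2] ⇒ +0.000003 -0.000530 = -0.000526;  D = +0.000317-0.000420i
d^4_{-2,-2}: k∈[0..2] ⇒ +0.000000 -0.000078 +0.005111 = +0.005033;  D = +0.002110-0.004569i
d^4_{-1,-2}: k∈[0..2] ⇒ -0.000004 +0.001001 -0.034802 = -0.033805;  D = +0.007352-0.032995i
d^4_{0,-2}: k∈[0..2] ⇒ +0.000062 -0.008621 +0.168596 = +0.160037;  D = +0.000932-0.160035i
d^4_{1,-2}: k∈[0..2] ⇒ -0.000667 +0.052203 -0.544505 = -0.492970;  D = -0.101598-0.482387i
d^4_{2,-2}: k∈[0..2] ⇒ +0.005111 -0.213259 +0.926843 = +0.718695;  D = -0.293704-0.655943i
d^4_{3,-2}: k∈[0..1] ⇒ -0.027623 +0.480209 = +0.452586;  D = +0.268244+0.364526i
d^4_{4,-2}: single k=0 term ⇒ +0.094038;  D = -0.070513-0.062219i
Y_4^{m'}(θ=2.1521,φ=2.2336) and Σ D·Y over m':
  (+0.0000-0.0000i)·(-0.1905-0.1017i)  (+0.0003-0.0004i)·(-0.3667+0.1627i)  (+0.0021-0.0046i)·(-0.0630+0.2518i)  (+0.0074-0.0330i)·(-0.1188-0.1522i)  (+0.0009-0.1600i)·(-0.3029+0.0000i)  (-0.1016-0.4824i)·(+0.1188-0.1522i)  (-0.2937-0.6559i)·(-0.0630-0.2518i)  (+0.2682+0.3645i)·(+0.3667+0.1627i)  (-0.0705-0.0622i)·(-0.1905+0.1017i)
Y_4^-2(R⁻¹ n̂) = -0.178528+0.307737i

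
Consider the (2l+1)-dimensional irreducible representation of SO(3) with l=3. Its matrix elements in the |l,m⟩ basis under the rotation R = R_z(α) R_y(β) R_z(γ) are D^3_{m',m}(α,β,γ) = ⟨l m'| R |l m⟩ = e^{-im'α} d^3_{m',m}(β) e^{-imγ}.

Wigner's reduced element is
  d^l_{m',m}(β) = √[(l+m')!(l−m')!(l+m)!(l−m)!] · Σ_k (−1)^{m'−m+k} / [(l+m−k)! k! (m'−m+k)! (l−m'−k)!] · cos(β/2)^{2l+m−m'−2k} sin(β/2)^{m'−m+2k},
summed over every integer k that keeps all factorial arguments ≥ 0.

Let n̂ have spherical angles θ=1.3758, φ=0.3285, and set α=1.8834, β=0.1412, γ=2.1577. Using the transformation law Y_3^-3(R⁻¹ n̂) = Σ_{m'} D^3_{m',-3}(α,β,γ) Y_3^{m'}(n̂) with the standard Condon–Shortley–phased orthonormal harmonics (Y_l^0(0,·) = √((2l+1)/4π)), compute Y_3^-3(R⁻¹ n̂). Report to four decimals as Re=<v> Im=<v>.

Need the full column D^3_{m',-3} for m'=−3..3 at α=1.8834, β=0.1412, γ=2.1577.
cos(β/2)=0.997509, sin(β/2)=0.070541
d^3_{-3,-3}: single k=0 term ⇒ +0.985146;  D = +0.890020-0.422347i
d^3_{-2,-3}: single k=0 term ⇒ -0.170649;  D = +0.117027+0.124200i
d^3_{-1,-3}: single k=0 term ⇒ +0.019081;  D = -0.009190+0.016722i
d^3_{0,-3}: single k=0 term ⇒ -0.001558;  D = -0.001530-0.000294i
d^3_{1,-3}: single k=0 term ⇒ +0.000095;  D = -0.000012-0.000095i
d^3_{2,-3}: single k=0 term ⇒ -0.000004;  D = +0.000004-0.000002i
d^3_{3,-3}: single k=0 term ⇒ +0.000000;  D = +0.000000+0.000000i
Y_3^{m'}(θ=1.3758,φ=0.3285) and Σ D·Y over m':
  (+0.8900-0.4223i)·(+0.2176-0.3284i)  (+0.1170+0.1242i)·(+0.1509-0.1164i)  (-0.0092+0.0167i)·(-0.2438+0.0831i)  (-0.0015-0.0003i)·(-0.2033+0.0000i)  (-0.0000-0.0001i)·(+0.2438+0.0831i)  (+0.0000-0.0000i)·(+0.1509+0.1164i)  (+0.0000+0.0000i)·(-0.2176-0.3284i)
Y_3^-3(R⁻¹ n̂) = +0.088297-0.383862i

Re=0.0883 Im=-0.3839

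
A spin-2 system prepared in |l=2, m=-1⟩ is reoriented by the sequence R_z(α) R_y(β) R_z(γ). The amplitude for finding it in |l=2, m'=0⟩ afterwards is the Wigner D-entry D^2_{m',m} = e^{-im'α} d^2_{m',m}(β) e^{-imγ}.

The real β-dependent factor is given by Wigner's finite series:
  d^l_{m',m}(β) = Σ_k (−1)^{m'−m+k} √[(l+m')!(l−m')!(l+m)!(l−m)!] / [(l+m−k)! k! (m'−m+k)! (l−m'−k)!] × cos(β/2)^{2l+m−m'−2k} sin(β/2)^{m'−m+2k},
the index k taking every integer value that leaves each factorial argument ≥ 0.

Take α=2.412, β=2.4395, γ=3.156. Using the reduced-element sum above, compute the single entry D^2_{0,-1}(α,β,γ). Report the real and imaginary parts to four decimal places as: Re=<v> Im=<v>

Re=-0.6038 Im=-0.0087

D^2_{0,-1}(2.412,2.4395,3.156) = e^{-i·0·2.412}·d^2_{0,-1}(2.4395)·e^{-i·-1·3.156}. Compute d first:
With c≡cos(β/2)=0.343881 and s≡sin(β/2)=0.939013, N=[2·2·1·6]^{1/2}=4.898979
k∈{0,1} keeps every argument non-negative
  k=0: (−1)^1·4.8990/(2)·0.3439^3·0.9390^1 = -0.093534
  k=1: (−1)^2·4.8990/(2)·0.3439^1·0.9390^3 = +0.697427
d^2_{0,-1}(2.4395) = -0.093534 +0.697427 = +0.603893
D = (+1.000000+0.000000i)·(+0.603893)·(-0.999896-0.014407i) = -0.603830-0.008700i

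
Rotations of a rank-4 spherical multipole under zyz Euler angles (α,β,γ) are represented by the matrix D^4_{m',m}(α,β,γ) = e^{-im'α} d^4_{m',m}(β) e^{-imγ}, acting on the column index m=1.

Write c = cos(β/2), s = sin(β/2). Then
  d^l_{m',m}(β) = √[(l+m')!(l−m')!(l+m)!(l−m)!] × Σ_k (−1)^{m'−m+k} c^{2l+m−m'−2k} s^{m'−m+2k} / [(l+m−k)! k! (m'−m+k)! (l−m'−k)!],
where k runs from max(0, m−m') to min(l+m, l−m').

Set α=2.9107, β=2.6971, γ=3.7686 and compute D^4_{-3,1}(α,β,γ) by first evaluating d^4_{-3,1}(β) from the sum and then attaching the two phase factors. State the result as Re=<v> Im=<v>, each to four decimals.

First d^4_{-3,1}(β=2.6971), then the phase factors e^{-i(-3)α} and e^{-i(1)γ}:
Half-angle: c=0.220421, s=0.975405. N=√(1·5040·120·6)=1904.940944
The bounds max(0,m−m')=4 and min(l+m,l−m')=5 give 2 terms
  k=4: (−1)^0·1904.9409/(144)·0.2204^4·0.9754^4 = +0.028267
  k=5: (−1)^1·1904.9409/(240)·0.2204^2·0.9754^6 = -0.332113
d^4_{-3,1}(2.6971) = +0.028267 -0.332113 = -0.303847
D = (-0.769539+0.638600i)·(-0.303847)·(-0.809787+0.586724i) = -0.075500+0.294317i

Re=-0.0755 Im=0.2943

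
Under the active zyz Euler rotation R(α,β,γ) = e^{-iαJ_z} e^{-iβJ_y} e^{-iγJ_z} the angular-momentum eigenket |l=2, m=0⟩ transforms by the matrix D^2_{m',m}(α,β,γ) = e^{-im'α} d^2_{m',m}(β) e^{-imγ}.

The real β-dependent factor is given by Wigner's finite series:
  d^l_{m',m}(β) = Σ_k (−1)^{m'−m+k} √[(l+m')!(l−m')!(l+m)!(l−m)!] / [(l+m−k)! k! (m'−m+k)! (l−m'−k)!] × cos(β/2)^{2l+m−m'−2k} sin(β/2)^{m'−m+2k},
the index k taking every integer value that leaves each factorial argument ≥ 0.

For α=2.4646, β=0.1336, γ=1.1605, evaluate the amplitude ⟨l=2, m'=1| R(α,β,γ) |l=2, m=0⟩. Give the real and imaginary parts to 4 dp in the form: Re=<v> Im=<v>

Re=0.1260 Im=0.1013

D^2_{1,0}(2.4646,0.1336,1.1605) = e^{-i·1·2.4646}·d^2_{1,0}(0.1336)·e^{-i·0·1.1605}. Compute d first:
c=cos(0.1336/2)=0.997770, s=sin(0.1336/2)=0.066750; N=√[6·1·2·2]=4.898979
k: max(0,(0)−(1))=0 … min(2+(0),2−(1))=1
  k=0: (−1)^1·4.8990/(2)·0.9978^3·0.0668^1 = -0.162413
  k=1: (−1)^2·4.8990/(2)·0.9978^1·0.0668^3 = +0.000727
d^2_{1,0}(0.1336) = -0.162413 +0.000727 = -0.161686
D = (-0.779460-0.626452i)·(-0.161686)·(+1.000000+0.000000i) = +0.126028+0.101288i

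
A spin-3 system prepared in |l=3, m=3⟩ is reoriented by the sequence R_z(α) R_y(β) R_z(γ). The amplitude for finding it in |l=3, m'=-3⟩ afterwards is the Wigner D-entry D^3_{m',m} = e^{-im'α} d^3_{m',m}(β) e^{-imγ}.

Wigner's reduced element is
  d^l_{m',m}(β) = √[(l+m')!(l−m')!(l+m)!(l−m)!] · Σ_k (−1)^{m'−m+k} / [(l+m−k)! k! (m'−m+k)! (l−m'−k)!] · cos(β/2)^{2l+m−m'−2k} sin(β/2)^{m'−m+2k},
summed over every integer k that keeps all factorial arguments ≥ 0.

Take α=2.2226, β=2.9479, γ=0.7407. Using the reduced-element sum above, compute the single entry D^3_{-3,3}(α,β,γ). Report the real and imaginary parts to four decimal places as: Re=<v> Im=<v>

Split into d^3_{-3,3}(β=2.9479) × two z-phases.
c=cos(2.9479/2)=0.096695, s=sin(2.9479/2)=0.995314; N=√[1·720·720·1]=720.000000
The bounds max(0,m−m')=6 and min(l+m,l−m')=6 give 1 term
  k=6: (−1)^0·720.0000/(720)·0.0967^0·0.9953^6 = +0.972212
d^3_{-3,3}(2.9479) = +0.972212
Attach z-rotation phases: D = e^{-i(-3)(2.2226)}·(+0.972212)·e^{-i(3)(0.7407)} = -0.256216-0.937843i

Re=-0.2562 Im=-0.9378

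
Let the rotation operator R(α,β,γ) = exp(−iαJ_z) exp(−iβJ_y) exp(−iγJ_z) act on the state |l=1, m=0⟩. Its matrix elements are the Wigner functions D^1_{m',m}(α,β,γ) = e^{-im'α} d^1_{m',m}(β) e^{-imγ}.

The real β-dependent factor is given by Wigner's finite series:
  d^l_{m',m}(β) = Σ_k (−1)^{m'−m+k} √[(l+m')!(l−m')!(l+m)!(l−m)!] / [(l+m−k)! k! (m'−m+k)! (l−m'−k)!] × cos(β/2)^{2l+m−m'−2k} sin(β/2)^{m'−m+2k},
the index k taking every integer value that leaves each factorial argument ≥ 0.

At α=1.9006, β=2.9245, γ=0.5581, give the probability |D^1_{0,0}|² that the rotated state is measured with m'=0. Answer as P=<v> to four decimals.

Split into d^1_{0,0}(β=2.9245) × two z-phases.
Half-angle: c=0.108333, s=0.994115. N=√(1·1·1·1)=1.000000
k∈{0,1} keeps every argument non-negative
  k=0: (−1)^0·1.0000/(1)·0.1083^2·0.9941^0 = +0.011736
  k=1: (−1)^1·1.0000/(1)·0.1083^0·0.9941^2 = -0.988264
d^1_{0,0}(2.9245) = +0.011736 -0.988264 = -0.976528
|D^1_{0,0}|² = |d^1_{0,0}(β)|² = (-0.976528)² = 0.953607 (the z-rotation phases have unit modulus)

P=0.9536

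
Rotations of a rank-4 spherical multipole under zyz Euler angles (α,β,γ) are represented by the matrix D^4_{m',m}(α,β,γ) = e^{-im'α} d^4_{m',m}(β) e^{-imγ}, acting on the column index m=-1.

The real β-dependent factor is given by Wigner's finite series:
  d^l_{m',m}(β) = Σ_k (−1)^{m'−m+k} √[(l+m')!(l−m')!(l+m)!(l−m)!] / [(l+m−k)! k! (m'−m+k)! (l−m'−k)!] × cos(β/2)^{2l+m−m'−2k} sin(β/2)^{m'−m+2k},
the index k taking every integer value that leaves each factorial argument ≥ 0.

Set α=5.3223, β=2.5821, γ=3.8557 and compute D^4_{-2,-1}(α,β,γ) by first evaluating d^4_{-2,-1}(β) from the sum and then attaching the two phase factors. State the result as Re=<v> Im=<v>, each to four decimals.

Re=-0.0762 Im=0.2004

First d^4_{-2,-1}(β=2.5821), then the phase factors e^{-i(-2)α} and e^{-i(-1)γ}:
Half-angle: c=0.276112, s=0.961126. N=√(2·720·6·120)=1018.233765
The bounds max(0,m−m')=1 and min(l+m,l−m')=3 give 3 terms
  k=1: (−1)^0·1018.2338/(240)·0.2761^7·0.9611^1 = +0.000499
  k=2: (−1)^1·1018.2338/(48)·0.2761^5·0.9611^3 = -0.030225
  k=3: (−1)^2·1018.2338/(72)·0.2761^3·0.9611^5 = +0.244158
d^4_{-2,-1}(2.5821) = +0.000499 -0.030225 +0.244158 = +0.214431
Phases: e^{-i·(-2)·5.3223}=-0.343813-0.939038i, e^{-i·(-1)·3.8557}=-0.755678-0.654943i ⇒ D=-0.076167+0.200448i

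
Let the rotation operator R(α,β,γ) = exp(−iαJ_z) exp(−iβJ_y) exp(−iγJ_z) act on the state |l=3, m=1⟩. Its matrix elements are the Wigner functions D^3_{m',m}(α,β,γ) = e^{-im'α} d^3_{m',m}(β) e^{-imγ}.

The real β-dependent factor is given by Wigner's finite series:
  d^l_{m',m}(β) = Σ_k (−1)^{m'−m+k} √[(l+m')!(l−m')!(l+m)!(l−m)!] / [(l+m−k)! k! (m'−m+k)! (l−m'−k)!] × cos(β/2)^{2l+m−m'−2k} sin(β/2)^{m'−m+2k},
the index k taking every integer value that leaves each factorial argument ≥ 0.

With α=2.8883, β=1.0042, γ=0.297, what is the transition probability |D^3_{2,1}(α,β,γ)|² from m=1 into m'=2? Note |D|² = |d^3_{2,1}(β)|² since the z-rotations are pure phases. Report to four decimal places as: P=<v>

P=0.0978

D^3_{2,1}(2.8883,1.0042,0.297) = e^{-i·2·2.8883}·d^3_{2,1}(1.0042)·e^{-i·1·0.297}. Compute d first:
With c≡cos(β/2)=0.876574 and s≡sin(β/2)=0.481267, N=[120·1·24·2]^{1/2}=75.894664
k∈{0,1} keeps every argument non-negative
  k=0: (−1)^1·75.8947/(24)·0.8766^5·0.4813^1 = -0.787642
  k=1: (−1)^2·75.8947/(12)·0.8766^3·0.4813^3 = +0.474848
d^3_{2,1}(1.0042) = -0.787642 +0.474848 = -0.312794
|D^3_{2,1}|² = |d^3_{2,1}(β)|² = (-0.312794)² = 0.097840 (the z-rotation phases have unit modulus)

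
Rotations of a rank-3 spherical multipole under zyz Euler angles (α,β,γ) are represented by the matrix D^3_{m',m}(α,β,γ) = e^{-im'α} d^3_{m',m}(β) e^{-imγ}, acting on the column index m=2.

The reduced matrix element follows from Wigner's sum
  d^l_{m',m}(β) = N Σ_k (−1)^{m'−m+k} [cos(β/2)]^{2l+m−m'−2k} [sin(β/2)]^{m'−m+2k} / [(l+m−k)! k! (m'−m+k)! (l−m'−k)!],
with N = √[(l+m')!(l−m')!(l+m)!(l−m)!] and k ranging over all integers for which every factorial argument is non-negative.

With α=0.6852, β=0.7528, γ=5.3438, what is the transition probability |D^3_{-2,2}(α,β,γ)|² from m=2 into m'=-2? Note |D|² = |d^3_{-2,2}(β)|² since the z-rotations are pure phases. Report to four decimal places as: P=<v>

D^3_{-2,2}(0.6852,0.7528,5.3438) = e^{-i·-2·0.6852}·d^3_{-2,2}(0.7528)·e^{-i·2·5.3438}. Compute d first:
With c≡cos(β/2)=0.929994 and s≡sin(β/2)=0.367575, N=[1·120·120·1]^{1/2}=120.000000
k: max(0,(2)−(-2))=4 … min(3+(2),3−(-2))=5
  k=4: (−1)^0·120.0000/(24)·0.9300^2·0.3676^4 = +0.078943
  k=5: (−1)^1·120.0000/(120)·0.9300^0·0.3676^6 = -0.002466
d^3_{-2,2}(0.7528) = +0.078943 -0.002466 = +0.076477
|D^3_{-2,2}|² = |d^3_{-2,2}(β)|² = (+0.076477)² = 0.005849 (the z-rotation phases have unit modulus)

P=0.0058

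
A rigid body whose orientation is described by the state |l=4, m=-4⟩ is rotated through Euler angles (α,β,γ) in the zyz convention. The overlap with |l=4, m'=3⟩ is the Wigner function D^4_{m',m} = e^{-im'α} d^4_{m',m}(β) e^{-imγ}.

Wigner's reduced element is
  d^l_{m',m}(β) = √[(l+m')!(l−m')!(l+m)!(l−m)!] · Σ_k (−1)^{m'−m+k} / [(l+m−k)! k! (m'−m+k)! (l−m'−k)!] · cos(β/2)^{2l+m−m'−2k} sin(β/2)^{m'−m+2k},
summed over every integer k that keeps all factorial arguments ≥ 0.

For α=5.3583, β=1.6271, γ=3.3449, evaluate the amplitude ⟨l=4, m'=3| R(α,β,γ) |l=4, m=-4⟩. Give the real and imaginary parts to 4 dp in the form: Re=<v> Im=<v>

Split into d^4_{3,-4}(β=1.6271) × two z-phases.
Half-angle: c=0.686923, s=0.726730. N=√(5040·1·1·40320)=14255.272709
k: max(0,(-4)−(3))=0 … min(4+(-4),4−(3))=0
  k=0: (−1)^7·14255.2727/(5040)·0.6869^1·0.7267^7 = -0.208001
d^4_{3,-4}(1.6271) = -0.208001
Phases: e^{-i·(3)·5.3583}=-0.933431+0.358758i, e^{-i·(-4)·3.3449}=+0.687156+0.726510i ⇒ D=+0.187628+0.089778i

Re=0.1876 Im=0.0898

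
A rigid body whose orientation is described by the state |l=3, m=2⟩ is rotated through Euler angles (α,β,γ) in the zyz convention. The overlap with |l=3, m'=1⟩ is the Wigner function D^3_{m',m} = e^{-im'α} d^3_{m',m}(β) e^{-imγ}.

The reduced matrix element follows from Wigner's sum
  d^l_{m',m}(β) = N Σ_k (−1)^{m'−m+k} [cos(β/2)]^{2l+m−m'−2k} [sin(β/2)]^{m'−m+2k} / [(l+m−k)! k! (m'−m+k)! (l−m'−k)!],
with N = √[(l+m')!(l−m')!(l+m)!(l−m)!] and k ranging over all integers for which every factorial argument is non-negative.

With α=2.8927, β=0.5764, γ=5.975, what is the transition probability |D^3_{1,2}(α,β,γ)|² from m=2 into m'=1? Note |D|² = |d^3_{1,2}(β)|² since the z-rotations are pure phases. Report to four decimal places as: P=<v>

D^3_{1,2}(2.8927,0.5764,5.975) = e^{-i·1·2.8927}·d^3_{1,2}(0.5764)·e^{-i·2·5.975}. Compute d first:
c=cos(0.5764/2)=0.958757, s=sin(0.5764/2)=0.284227; N=√[24·2·120·1]=75.894664
Admissible k: 1..2 (factorial args all ≥0)
  k=1: (−1)^0·75.8947/(24)·0.9588^5·0.2842^1 = +0.728129
  k=2: (−1)^1·75.8947/(12)·0.9588^3·0.2842^3 = -0.127983
d^3_{1,2}(0.5764) = +0.728129 -0.127983 = +0.600146
|D^3_{1,2}|² = |d^3_{1,2}(β)|² = (+0.600146)² = 0.360175 (the z-rotation phases have unit modulus)

P=0.3602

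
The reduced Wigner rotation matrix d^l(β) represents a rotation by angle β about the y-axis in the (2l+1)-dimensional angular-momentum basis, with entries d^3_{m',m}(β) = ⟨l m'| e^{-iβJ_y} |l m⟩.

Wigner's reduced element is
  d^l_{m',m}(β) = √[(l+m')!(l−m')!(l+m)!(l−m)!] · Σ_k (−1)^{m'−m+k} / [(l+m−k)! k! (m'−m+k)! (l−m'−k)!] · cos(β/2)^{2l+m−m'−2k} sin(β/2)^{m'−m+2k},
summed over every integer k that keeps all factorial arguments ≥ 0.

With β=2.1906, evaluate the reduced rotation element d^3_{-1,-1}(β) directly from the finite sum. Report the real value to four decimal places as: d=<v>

d^3_{-1,-1}(β=2.1906) via Wigner's sum:
With c≡cos(β/2)=0.457780 and s≡sin(β/2)=0.889066, N=[2·24·2·24]^{1/2}=48.000000
The bounds max(0,m−m')=0 and min(l+m,l−m')=2 give 3 terms
  k=0: (−1)^0·48.0000/(48)·0.4578^6·0.8891^0 = +0.009203
  k=1: (−1)^1·48.0000/(6)·0.4578^4·0.8891^2 = -0.277705
  k=2: (−1)^2·48.0000/(8)·0.4578^2·0.8891^4 = +0.785597
d^3_{-1,-1}(2.1906) = +0.009203 -0.277705 +0.785597 = +0.517095

d=0.5171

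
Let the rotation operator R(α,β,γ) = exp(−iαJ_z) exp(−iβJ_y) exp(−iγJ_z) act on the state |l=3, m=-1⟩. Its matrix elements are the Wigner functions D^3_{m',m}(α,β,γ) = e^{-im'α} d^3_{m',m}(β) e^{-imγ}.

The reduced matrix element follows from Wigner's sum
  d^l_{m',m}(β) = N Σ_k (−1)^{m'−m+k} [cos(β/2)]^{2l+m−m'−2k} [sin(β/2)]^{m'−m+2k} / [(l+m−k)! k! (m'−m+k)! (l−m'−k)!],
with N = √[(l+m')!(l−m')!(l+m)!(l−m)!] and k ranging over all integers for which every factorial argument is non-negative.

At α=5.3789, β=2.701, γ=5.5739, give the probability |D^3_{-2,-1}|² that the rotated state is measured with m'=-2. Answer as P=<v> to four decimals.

Split into d^3_{-2,-1}(β=2.701) × two z-phases.
Half-angle: c=0.218519, s=0.975833. N=√(1·120·2·24)=75.894664
k: max(0,(-1)−(-2))=1 … min(3+(-1),3−(-2))=2
  k=1: (−1)^0·75.8947/(24)·0.2185^5·0.9758^1 = +0.001538
  k=2: (−1)^1·75.8947/(12)·0.2185^3·0.9758^3 = -0.061323
d^3_{-2,-1}(2.701) = +0.001538 -0.061323 = -0.059785
|D^3_{-2,-1}|² = |d^3_{-2,-1}(β)|² = (-0.059785)² = 0.003574 (the z-rotation phases have unit modulus)

P=0.0036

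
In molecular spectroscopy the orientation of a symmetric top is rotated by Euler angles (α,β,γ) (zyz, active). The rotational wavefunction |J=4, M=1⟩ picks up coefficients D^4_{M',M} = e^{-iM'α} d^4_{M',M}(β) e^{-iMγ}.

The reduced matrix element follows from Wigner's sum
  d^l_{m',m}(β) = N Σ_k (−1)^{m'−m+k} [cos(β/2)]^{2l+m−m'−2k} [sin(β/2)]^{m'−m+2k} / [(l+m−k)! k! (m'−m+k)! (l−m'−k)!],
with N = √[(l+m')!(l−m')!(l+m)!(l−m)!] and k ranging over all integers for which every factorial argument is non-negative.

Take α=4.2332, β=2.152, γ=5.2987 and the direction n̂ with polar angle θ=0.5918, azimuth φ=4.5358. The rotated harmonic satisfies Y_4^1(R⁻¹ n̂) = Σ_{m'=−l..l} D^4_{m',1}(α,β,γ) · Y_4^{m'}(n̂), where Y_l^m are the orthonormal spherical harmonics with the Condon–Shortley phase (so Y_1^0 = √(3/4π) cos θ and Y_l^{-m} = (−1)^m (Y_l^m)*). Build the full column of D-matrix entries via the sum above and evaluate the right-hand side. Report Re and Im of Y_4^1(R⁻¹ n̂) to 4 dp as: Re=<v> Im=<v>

Need the full column D^4_{m',1} for m'=−4..4 at α=4.2332, β=2.152, γ=5.2987.
cos(β/2)=0.474852, sin(β/2)=0.880065
d^4_{-4,1}: single k=5 term ⇒ +0.423004;  D = +0.252116-0.339662i
d^4_{-3,1}: k∈[4..5] ⇒ +0.403472 -0.831529 = -0.428057;  D = -0.187377-0.384867i
d^4_{-2,1}: k∈[3..5] ⇒ +0.232730 -1.199105 +0.823758 = -0.142616;  D = +0.142567+0.003723i
d^4_{-1,1}: k∈[2..5] ⇒ +0.088794 -0.914989 +1.571442 -0.359849 = +0.385398;  D = +0.186559-0.337236i
d^4_{0,1}: k∈[1..4] ⇒ +0.021426 -0.441575 +1.516761 -0.868317 = +0.228294;  D = +0.126313+0.190166i
d^4_{1,1}: k∈[0..3] ⇒ +0.002585 -0.133190 +0.914989 -1.047628 = -0.263245;  D = +0.261736-0.028145i
d^4_{2,1}: k∈[0..2] ⇒ -0.020326 +0.349096 -0.799403 = -0.470634;  D = -0.171095+0.438432i
d^4_{3,1}: k∈[0..1] ⇒ +0.070478 -0.403472 = -0.332994;  D = -0.219456-0.250448i
d^4_{4,1}: single k=0 term ⇒ -0.123149;  D = +0.119609-0.029315i
Y_4^{m'}(θ=0.5918,φ=4.5358) and Σ D·Y over m':
  (+0.2521-0.3397i)·(+0.0326+0.0278i)  (-0.1874-0.3849i)·(+0.0911-0.1556i)  (+0.1426+0.0037i)·(-0.3733-0.1376i)  (+0.1866-0.3372i)·(-0.0701+0.3928i)  (+0.1263+0.1902i)·(-0.1120+0.0000i)  (+0.2617-0.0281i)·(+0.0701+0.3928i)  (-0.1711+0.4384i)·(-0.3733+0.1376i)  (-0.2195-0.2504i)·(-0.0911-0.1556i)  (+0.1196-0.0293i)·(+0.0326-0.0278i)
Y_4^1(R⁻¹ n̂) = +0.010277+0.010958i

Re=0.0103 Im=0.0110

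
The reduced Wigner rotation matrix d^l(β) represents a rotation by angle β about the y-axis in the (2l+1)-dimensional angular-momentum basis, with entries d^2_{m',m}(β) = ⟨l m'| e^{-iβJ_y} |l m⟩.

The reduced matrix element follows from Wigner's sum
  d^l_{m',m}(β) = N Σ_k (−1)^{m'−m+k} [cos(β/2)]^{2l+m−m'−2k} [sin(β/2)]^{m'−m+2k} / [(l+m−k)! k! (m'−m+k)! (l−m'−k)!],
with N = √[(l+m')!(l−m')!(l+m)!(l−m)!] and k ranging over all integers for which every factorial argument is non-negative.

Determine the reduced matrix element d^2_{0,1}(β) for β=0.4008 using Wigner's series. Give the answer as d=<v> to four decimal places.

d=0.4400

d^2_{0,1}(β=0.4008) via Wigner's sum:
With c≡cos(β/2)=0.979987 and s≡sin(β/2)=0.199061, N=[2·2·6·1]^{1/2}=4.898979
The bounds max(0,m−m')=1 and min(l+m,l−m')=2 give 2 terms
  k=1: (−1)^0·4.8990/(2)·0.9800^3·0.1991^1 = +0.458906
  k=2: (−1)^1·4.8990/(2)·0.9800^1·0.1991^3 = -0.018935
d^2_{0,1}(0.4008) = +0.458906 -0.018935 = +0.439971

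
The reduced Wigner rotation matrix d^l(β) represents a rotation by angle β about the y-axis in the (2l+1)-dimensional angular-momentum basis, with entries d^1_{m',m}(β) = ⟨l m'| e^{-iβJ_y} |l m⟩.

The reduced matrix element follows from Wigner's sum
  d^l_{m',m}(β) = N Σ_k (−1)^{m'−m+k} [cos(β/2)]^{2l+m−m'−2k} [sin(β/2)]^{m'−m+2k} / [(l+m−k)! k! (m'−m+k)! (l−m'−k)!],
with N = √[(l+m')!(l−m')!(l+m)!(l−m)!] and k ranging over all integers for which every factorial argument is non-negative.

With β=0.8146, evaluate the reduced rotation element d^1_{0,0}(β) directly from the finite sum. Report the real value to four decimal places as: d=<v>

d=0.6862

d^1_{0,0}(β=0.8146) via Wigner's sum:
With c≡cos(β/2)=0.918194 and s≡sin(β/2)=0.396132, N=[1·1·1·1]^{1/2}=1.000000
k∈{0,1} keeps every argument non-negative
  k=0: (−1)^0·1.0000/(1)·0.9182^2·0.3961^0 = +0.843080
  k=1: (−1)^1·1.0000/(1)·0.9182^0·0.3961^2 = -0.156920
d^1_{0,0}(0.8146) = +0.843080 -0.156920 = +0.686159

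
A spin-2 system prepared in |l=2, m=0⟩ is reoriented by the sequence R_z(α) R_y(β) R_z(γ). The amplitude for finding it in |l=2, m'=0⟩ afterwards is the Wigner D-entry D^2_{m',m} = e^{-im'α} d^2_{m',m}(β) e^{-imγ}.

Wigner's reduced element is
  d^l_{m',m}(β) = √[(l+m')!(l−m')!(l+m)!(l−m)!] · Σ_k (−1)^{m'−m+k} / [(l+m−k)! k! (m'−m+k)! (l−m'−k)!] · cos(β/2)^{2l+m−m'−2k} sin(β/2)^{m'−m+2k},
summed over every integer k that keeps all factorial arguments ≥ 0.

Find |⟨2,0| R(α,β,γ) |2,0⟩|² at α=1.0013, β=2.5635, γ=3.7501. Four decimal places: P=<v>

P=0.3048

D^2_{0,0}(1.0013,2.5635,3.7501) = e^{-i·0·1.0013}·d^2_{0,0}(2.5635)·e^{-i·0·3.7501}. Compute d first:
c=cos(2.5635/2)=0.285038, s=sin(2.5635/2)=0.958516; N=√[2·2·2·2]=4.000000
k∈{0,1,2} keeps every argument non-negative
  k=0: (−1)^0·4.0000/(4)·0.2850^4·0.9585^0 = +0.006601
  k=1: (−1)^1·4.0000/(1)·0.2850^2·0.9585^2 = -0.298583
  k=2: (−1)^2·4.0000/(4)·0.2850^0·0.9585^4 = +0.844107
d^2_{0,0}(2.5635) = +0.006601 -0.298583 +0.844107 = +0.552125
|D^2_{0,0}|² = |d^2_{0,0}(β)|² = (+0.552125)² = 0.304843 (the z-rotation phases have unit modulus)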